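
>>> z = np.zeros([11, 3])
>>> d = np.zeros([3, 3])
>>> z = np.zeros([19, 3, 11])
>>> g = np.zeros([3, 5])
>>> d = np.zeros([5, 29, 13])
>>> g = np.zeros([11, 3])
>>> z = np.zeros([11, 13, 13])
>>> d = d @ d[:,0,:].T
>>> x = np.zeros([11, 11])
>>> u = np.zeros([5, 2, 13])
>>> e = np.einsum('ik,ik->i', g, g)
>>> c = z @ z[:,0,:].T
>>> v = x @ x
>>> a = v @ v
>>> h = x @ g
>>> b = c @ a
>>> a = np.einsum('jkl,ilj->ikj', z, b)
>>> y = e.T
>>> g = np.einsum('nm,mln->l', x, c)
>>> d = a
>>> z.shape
(11, 13, 13)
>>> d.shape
(11, 13, 11)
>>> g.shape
(13,)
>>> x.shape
(11, 11)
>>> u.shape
(5, 2, 13)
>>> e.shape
(11,)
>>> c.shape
(11, 13, 11)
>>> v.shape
(11, 11)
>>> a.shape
(11, 13, 11)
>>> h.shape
(11, 3)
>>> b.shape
(11, 13, 11)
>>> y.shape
(11,)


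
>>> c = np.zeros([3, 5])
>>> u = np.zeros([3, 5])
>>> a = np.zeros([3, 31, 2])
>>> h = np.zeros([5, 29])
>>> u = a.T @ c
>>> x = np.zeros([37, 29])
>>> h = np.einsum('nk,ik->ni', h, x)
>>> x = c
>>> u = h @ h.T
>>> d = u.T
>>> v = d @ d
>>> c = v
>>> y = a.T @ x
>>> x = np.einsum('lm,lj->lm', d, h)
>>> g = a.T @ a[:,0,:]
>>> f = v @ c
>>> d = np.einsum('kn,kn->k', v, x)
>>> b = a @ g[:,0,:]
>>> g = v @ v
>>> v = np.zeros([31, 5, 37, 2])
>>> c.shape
(5, 5)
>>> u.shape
(5, 5)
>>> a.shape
(3, 31, 2)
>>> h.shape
(5, 37)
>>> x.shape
(5, 5)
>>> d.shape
(5,)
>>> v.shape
(31, 5, 37, 2)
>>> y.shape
(2, 31, 5)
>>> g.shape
(5, 5)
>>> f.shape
(5, 5)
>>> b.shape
(3, 31, 2)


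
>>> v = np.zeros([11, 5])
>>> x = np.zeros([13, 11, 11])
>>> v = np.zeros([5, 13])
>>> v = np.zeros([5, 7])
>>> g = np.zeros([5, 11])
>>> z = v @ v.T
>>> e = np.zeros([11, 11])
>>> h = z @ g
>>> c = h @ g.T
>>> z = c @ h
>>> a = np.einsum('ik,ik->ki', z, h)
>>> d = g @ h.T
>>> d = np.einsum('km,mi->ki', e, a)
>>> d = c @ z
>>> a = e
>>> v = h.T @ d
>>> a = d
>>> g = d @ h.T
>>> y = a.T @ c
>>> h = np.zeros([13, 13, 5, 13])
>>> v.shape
(11, 11)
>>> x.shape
(13, 11, 11)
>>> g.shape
(5, 5)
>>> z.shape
(5, 11)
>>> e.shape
(11, 11)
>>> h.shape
(13, 13, 5, 13)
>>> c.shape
(5, 5)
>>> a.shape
(5, 11)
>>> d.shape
(5, 11)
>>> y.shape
(11, 5)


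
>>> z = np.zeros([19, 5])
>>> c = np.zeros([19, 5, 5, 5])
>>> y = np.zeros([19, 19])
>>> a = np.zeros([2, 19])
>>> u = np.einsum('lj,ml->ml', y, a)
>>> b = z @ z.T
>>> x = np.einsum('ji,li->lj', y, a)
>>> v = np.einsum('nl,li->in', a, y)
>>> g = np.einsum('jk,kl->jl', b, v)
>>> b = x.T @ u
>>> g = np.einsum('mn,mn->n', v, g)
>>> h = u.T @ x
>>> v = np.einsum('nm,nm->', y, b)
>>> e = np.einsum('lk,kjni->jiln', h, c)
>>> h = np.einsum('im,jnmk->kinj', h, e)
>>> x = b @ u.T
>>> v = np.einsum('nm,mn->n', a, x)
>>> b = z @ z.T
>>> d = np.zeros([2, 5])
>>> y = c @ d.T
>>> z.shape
(19, 5)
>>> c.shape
(19, 5, 5, 5)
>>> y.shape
(19, 5, 5, 2)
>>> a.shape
(2, 19)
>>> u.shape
(2, 19)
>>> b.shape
(19, 19)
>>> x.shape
(19, 2)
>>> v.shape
(2,)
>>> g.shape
(2,)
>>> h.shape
(5, 19, 5, 5)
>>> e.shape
(5, 5, 19, 5)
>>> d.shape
(2, 5)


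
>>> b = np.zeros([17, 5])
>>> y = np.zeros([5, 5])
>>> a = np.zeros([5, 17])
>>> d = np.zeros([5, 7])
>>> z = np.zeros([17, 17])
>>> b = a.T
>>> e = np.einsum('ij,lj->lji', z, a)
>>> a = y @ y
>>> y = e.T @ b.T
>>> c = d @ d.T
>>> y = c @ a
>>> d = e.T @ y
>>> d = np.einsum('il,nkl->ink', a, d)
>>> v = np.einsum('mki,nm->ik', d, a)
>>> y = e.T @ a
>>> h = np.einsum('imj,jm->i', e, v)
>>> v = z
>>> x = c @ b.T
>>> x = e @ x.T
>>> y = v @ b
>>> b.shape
(17, 5)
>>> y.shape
(17, 5)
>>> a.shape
(5, 5)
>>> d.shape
(5, 17, 17)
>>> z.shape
(17, 17)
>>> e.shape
(5, 17, 17)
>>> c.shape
(5, 5)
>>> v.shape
(17, 17)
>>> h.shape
(5,)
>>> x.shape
(5, 17, 5)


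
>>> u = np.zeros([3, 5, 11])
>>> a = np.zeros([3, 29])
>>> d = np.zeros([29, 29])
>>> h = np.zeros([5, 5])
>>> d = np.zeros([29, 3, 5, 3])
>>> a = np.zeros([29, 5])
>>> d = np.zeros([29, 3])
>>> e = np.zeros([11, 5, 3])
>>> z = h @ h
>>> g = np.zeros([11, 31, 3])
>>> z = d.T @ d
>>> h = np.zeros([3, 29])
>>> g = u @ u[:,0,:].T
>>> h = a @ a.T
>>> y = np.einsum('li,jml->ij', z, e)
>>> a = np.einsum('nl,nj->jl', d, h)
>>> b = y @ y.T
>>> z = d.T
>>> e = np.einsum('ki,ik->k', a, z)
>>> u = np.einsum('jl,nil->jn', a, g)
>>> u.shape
(29, 3)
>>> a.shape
(29, 3)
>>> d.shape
(29, 3)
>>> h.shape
(29, 29)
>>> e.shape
(29,)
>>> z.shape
(3, 29)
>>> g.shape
(3, 5, 3)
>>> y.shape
(3, 11)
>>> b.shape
(3, 3)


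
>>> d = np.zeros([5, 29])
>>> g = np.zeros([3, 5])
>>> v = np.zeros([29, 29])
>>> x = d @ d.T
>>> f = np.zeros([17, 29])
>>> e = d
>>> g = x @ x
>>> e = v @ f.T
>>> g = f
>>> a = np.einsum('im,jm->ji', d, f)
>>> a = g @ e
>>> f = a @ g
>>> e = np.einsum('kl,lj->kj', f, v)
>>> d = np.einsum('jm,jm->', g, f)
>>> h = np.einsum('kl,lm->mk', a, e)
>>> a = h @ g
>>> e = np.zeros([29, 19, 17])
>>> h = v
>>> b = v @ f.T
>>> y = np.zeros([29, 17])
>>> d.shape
()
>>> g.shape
(17, 29)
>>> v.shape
(29, 29)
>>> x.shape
(5, 5)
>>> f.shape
(17, 29)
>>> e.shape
(29, 19, 17)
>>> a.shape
(29, 29)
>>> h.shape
(29, 29)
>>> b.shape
(29, 17)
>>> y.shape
(29, 17)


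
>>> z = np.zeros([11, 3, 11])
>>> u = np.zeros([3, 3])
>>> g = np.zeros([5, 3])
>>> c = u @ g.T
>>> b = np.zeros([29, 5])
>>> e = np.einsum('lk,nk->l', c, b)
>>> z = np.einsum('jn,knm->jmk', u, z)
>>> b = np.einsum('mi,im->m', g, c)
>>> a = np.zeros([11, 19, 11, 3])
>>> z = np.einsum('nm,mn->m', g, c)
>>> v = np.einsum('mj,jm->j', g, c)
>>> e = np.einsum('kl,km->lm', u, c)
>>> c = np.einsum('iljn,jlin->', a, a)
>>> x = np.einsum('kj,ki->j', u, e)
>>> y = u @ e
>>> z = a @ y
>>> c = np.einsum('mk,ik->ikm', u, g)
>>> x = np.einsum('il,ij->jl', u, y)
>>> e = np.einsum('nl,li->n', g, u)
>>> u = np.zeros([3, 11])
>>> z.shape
(11, 19, 11, 5)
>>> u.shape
(3, 11)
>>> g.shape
(5, 3)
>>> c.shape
(5, 3, 3)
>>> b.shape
(5,)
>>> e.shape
(5,)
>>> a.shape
(11, 19, 11, 3)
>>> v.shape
(3,)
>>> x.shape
(5, 3)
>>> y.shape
(3, 5)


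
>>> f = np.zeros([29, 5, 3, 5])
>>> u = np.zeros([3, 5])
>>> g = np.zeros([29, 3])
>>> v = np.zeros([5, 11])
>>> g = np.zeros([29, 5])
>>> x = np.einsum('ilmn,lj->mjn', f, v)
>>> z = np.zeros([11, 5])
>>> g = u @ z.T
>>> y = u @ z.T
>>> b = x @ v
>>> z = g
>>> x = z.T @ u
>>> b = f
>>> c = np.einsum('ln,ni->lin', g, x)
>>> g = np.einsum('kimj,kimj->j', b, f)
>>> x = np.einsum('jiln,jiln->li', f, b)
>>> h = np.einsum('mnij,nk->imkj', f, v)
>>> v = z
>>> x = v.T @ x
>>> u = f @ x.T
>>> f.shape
(29, 5, 3, 5)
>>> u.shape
(29, 5, 3, 11)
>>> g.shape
(5,)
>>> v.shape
(3, 11)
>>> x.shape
(11, 5)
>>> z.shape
(3, 11)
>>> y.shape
(3, 11)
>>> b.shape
(29, 5, 3, 5)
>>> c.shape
(3, 5, 11)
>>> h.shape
(3, 29, 11, 5)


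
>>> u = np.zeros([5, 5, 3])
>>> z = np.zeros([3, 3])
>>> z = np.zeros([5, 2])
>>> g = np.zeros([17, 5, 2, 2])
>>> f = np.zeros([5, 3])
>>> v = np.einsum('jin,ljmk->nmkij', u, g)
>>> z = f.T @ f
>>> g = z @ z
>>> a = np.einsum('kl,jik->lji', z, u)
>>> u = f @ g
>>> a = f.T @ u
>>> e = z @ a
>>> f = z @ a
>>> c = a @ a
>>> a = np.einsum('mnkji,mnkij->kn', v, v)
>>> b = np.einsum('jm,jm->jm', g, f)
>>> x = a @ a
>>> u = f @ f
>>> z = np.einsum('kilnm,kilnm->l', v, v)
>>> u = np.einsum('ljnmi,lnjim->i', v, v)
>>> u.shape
(5,)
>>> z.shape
(2,)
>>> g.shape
(3, 3)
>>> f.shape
(3, 3)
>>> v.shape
(3, 2, 2, 5, 5)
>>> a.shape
(2, 2)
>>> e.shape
(3, 3)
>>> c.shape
(3, 3)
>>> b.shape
(3, 3)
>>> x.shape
(2, 2)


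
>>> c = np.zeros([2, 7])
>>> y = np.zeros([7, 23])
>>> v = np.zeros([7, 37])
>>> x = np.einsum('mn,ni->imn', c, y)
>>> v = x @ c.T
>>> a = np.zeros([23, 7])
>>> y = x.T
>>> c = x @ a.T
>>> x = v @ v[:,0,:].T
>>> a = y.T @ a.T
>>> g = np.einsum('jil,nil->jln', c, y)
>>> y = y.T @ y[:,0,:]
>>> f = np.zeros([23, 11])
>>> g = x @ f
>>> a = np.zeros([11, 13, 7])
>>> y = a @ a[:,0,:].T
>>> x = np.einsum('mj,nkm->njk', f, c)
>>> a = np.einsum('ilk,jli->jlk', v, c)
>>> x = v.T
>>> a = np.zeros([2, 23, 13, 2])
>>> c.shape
(23, 2, 23)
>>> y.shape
(11, 13, 11)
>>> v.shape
(23, 2, 2)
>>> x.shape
(2, 2, 23)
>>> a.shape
(2, 23, 13, 2)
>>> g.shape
(23, 2, 11)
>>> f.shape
(23, 11)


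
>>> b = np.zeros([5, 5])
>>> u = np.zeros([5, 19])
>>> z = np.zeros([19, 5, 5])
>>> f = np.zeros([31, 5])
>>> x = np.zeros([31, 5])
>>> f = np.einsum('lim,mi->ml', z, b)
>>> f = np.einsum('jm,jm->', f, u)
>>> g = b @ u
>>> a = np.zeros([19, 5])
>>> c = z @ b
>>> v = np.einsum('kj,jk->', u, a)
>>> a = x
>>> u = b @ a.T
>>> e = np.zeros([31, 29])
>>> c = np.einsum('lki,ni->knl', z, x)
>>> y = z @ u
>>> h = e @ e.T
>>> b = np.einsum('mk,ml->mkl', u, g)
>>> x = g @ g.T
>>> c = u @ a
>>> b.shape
(5, 31, 19)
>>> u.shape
(5, 31)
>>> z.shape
(19, 5, 5)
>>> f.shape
()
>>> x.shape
(5, 5)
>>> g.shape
(5, 19)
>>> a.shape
(31, 5)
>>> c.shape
(5, 5)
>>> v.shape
()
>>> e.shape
(31, 29)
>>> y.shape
(19, 5, 31)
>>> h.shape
(31, 31)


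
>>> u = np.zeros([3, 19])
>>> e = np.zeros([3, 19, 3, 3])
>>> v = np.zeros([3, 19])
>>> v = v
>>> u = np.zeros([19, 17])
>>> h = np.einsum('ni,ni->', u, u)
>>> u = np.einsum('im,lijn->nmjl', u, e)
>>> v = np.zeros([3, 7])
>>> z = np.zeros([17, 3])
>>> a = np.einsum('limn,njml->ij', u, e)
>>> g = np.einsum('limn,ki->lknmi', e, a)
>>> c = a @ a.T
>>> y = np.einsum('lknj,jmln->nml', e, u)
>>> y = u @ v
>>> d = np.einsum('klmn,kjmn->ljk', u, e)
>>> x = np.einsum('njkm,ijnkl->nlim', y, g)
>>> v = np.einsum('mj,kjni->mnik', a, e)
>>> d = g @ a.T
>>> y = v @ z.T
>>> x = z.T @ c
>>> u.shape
(3, 17, 3, 3)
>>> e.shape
(3, 19, 3, 3)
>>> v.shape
(17, 3, 3, 3)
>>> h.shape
()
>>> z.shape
(17, 3)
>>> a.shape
(17, 19)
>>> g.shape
(3, 17, 3, 3, 19)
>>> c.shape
(17, 17)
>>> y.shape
(17, 3, 3, 17)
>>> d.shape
(3, 17, 3, 3, 17)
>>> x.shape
(3, 17)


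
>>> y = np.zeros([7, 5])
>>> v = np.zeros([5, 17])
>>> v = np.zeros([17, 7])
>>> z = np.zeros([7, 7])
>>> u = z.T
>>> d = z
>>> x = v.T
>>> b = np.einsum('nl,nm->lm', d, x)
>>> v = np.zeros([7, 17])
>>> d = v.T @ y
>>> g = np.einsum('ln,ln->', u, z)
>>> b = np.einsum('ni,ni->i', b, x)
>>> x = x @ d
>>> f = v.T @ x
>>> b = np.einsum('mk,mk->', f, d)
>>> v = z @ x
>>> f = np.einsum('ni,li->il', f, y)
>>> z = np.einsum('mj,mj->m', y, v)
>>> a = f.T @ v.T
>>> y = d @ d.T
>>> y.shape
(17, 17)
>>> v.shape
(7, 5)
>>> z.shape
(7,)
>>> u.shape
(7, 7)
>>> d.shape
(17, 5)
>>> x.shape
(7, 5)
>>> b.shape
()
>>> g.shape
()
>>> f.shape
(5, 7)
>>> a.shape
(7, 7)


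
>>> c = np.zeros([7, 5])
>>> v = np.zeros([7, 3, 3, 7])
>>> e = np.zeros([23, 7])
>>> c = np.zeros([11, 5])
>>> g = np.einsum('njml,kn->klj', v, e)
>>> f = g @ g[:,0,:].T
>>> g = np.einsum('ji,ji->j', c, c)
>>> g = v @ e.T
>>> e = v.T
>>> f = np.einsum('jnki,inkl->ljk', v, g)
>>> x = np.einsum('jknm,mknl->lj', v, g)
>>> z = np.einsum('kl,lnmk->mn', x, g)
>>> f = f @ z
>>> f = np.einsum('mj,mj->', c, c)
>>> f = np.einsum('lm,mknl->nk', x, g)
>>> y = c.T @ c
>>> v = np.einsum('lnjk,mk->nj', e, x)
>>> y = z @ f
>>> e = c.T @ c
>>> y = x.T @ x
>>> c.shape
(11, 5)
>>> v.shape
(3, 3)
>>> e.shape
(5, 5)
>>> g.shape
(7, 3, 3, 23)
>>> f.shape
(3, 3)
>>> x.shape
(23, 7)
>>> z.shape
(3, 3)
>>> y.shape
(7, 7)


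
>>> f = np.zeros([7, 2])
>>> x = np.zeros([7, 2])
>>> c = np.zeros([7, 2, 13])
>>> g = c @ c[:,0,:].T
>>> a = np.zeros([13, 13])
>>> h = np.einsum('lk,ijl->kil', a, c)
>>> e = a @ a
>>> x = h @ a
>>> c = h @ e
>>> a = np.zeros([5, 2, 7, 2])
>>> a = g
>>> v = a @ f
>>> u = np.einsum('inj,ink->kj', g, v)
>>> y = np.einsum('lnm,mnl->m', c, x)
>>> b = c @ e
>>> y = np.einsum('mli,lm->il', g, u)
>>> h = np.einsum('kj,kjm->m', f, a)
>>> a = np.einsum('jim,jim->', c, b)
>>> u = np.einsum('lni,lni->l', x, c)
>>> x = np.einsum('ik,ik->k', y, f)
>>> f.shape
(7, 2)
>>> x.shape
(2,)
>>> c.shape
(13, 7, 13)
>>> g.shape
(7, 2, 7)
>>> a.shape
()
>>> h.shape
(7,)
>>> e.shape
(13, 13)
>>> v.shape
(7, 2, 2)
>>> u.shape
(13,)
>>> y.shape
(7, 2)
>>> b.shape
(13, 7, 13)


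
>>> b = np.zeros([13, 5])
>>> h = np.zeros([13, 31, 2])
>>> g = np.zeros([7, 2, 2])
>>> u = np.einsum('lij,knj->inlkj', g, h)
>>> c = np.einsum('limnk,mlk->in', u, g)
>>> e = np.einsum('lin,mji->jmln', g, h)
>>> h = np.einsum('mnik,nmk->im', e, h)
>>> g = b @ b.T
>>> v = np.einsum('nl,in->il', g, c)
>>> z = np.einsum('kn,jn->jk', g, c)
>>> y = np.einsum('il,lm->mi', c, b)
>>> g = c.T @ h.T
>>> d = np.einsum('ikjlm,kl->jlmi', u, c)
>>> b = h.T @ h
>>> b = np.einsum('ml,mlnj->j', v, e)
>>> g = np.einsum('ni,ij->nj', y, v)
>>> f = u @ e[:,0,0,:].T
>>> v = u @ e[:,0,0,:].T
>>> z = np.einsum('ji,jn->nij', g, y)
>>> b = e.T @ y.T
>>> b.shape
(2, 7, 13, 5)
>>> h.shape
(7, 31)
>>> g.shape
(5, 13)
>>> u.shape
(2, 31, 7, 13, 2)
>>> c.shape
(31, 13)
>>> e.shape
(31, 13, 7, 2)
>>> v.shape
(2, 31, 7, 13, 31)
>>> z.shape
(31, 13, 5)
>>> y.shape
(5, 31)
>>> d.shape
(7, 13, 2, 2)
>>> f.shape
(2, 31, 7, 13, 31)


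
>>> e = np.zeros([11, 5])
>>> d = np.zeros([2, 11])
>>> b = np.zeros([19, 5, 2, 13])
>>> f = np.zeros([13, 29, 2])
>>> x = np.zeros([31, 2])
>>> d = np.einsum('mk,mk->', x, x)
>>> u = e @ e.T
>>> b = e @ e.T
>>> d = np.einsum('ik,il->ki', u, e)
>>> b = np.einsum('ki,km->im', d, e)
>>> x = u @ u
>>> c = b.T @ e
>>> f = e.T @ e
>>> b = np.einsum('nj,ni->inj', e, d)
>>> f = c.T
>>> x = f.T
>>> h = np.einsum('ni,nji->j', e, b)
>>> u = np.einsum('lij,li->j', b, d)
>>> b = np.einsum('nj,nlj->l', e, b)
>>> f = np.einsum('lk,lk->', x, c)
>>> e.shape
(11, 5)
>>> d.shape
(11, 11)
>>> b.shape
(11,)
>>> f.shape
()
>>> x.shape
(5, 5)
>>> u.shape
(5,)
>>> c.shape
(5, 5)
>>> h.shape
(11,)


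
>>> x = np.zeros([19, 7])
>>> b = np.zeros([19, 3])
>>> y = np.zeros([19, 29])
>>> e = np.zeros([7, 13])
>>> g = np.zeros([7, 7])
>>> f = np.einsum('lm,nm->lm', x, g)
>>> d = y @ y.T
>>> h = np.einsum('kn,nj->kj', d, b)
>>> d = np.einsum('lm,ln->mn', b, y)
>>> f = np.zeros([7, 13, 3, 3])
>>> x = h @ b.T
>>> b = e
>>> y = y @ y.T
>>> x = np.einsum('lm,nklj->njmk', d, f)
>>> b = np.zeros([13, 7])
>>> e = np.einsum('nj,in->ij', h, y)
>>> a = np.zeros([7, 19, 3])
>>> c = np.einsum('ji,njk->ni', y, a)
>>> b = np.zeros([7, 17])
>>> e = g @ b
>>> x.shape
(7, 3, 29, 13)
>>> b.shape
(7, 17)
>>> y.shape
(19, 19)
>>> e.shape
(7, 17)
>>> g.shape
(7, 7)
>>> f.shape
(7, 13, 3, 3)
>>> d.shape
(3, 29)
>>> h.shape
(19, 3)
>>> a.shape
(7, 19, 3)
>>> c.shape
(7, 19)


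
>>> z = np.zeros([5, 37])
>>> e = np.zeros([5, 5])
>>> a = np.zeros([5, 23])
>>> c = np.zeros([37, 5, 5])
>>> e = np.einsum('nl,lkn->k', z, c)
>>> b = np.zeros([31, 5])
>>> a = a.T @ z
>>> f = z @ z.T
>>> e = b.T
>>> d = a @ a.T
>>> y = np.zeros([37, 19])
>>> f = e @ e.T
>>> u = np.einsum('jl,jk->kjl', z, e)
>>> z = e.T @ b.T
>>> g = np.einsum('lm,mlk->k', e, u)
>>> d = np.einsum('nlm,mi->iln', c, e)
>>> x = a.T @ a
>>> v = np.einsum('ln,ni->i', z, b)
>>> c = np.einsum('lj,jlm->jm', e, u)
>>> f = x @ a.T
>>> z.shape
(31, 31)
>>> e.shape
(5, 31)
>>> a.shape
(23, 37)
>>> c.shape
(31, 37)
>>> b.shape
(31, 5)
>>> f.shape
(37, 23)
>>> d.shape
(31, 5, 37)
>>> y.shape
(37, 19)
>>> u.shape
(31, 5, 37)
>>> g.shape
(37,)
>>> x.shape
(37, 37)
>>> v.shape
(5,)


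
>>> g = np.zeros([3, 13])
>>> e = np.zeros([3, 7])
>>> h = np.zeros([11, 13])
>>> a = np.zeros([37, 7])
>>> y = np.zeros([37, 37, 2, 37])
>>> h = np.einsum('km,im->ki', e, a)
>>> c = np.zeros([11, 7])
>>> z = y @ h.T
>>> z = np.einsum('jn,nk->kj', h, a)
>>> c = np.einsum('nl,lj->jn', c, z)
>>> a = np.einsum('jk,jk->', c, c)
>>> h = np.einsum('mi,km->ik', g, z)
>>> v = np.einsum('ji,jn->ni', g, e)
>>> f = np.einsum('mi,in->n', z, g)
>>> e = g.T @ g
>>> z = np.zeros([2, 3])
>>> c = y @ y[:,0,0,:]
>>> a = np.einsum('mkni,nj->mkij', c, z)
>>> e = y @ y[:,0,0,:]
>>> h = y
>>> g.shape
(3, 13)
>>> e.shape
(37, 37, 2, 37)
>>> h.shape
(37, 37, 2, 37)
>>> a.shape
(37, 37, 37, 3)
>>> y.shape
(37, 37, 2, 37)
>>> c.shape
(37, 37, 2, 37)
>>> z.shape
(2, 3)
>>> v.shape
(7, 13)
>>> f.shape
(13,)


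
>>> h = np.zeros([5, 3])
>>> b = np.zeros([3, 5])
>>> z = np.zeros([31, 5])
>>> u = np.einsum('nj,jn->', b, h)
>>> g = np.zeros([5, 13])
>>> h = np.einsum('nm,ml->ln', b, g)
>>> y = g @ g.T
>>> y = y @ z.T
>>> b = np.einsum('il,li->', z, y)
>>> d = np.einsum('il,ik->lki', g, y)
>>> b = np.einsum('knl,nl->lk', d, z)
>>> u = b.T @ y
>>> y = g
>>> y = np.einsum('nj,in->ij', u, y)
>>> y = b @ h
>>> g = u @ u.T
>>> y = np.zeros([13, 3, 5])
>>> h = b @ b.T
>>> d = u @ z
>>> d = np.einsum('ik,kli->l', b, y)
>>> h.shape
(5, 5)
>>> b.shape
(5, 13)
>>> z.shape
(31, 5)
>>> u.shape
(13, 31)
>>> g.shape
(13, 13)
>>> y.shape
(13, 3, 5)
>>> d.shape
(3,)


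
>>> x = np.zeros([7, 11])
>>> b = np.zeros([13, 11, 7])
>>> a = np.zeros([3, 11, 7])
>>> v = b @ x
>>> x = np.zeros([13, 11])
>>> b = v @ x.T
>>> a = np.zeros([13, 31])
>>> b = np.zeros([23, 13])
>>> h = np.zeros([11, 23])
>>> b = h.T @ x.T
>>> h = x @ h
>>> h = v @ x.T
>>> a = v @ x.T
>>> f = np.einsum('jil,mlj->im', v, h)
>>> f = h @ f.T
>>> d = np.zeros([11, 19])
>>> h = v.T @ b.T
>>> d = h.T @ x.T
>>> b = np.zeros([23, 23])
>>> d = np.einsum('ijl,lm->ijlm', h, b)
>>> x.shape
(13, 11)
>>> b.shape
(23, 23)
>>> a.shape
(13, 11, 13)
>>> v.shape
(13, 11, 11)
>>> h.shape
(11, 11, 23)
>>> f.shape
(13, 11, 11)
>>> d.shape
(11, 11, 23, 23)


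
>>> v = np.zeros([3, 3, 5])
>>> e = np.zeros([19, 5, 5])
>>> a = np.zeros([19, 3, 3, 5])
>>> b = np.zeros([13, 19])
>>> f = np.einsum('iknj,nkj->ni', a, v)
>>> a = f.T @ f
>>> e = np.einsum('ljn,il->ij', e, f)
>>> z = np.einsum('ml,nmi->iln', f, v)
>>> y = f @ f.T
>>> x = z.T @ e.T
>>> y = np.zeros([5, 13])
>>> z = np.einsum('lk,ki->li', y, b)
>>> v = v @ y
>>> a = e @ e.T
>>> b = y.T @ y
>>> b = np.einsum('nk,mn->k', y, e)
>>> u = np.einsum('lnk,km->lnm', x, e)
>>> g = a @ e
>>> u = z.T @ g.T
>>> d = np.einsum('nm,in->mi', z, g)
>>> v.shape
(3, 3, 13)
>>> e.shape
(3, 5)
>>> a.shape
(3, 3)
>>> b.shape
(13,)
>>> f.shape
(3, 19)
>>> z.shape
(5, 19)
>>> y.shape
(5, 13)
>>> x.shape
(3, 19, 3)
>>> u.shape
(19, 3)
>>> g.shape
(3, 5)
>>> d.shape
(19, 3)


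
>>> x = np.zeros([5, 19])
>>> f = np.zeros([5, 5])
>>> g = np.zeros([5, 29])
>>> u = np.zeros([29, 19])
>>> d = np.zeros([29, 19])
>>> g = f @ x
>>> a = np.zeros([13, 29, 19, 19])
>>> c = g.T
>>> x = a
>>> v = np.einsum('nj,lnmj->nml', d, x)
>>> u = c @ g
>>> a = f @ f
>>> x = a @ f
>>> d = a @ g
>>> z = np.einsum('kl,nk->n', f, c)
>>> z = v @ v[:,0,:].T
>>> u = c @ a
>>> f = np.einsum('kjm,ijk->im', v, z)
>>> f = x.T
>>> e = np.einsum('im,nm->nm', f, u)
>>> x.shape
(5, 5)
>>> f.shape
(5, 5)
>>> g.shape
(5, 19)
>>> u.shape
(19, 5)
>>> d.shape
(5, 19)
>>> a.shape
(5, 5)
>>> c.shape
(19, 5)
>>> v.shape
(29, 19, 13)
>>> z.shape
(29, 19, 29)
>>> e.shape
(19, 5)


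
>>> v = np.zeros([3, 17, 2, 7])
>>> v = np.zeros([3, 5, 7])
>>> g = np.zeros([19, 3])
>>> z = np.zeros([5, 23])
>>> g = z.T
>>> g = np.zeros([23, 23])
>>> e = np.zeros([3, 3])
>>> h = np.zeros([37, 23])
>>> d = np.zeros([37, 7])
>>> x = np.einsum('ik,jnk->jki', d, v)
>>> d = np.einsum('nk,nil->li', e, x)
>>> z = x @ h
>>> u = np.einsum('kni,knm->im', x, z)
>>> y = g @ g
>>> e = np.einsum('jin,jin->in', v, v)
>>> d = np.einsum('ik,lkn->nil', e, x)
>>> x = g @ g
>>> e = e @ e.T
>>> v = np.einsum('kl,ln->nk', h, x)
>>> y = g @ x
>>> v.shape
(23, 37)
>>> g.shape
(23, 23)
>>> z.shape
(3, 7, 23)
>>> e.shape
(5, 5)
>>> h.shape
(37, 23)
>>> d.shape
(37, 5, 3)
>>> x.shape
(23, 23)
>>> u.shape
(37, 23)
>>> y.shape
(23, 23)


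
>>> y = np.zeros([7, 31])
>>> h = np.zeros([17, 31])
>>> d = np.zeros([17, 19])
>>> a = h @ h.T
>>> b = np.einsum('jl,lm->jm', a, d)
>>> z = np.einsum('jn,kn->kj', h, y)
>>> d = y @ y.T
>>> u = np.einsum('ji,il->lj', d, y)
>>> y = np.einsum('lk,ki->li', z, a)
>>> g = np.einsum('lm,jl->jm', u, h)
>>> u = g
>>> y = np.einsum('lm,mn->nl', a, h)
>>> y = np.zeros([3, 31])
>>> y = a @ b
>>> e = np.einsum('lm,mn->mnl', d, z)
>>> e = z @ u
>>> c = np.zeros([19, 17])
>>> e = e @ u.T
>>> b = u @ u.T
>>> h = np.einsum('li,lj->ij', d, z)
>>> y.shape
(17, 19)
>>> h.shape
(7, 17)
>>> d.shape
(7, 7)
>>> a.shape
(17, 17)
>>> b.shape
(17, 17)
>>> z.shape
(7, 17)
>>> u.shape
(17, 7)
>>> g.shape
(17, 7)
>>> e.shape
(7, 17)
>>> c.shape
(19, 17)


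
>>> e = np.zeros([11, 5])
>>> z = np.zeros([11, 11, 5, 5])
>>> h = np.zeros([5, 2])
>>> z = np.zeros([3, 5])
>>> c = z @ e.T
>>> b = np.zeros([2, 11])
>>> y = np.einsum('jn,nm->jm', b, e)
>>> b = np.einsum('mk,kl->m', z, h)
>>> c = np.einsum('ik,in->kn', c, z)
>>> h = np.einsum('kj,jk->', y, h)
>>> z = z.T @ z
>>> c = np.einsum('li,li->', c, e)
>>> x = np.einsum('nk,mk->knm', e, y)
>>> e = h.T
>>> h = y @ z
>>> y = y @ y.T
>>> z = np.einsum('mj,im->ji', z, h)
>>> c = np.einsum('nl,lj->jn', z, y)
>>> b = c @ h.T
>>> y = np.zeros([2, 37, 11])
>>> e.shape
()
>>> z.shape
(5, 2)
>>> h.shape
(2, 5)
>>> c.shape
(2, 5)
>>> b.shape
(2, 2)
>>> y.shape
(2, 37, 11)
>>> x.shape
(5, 11, 2)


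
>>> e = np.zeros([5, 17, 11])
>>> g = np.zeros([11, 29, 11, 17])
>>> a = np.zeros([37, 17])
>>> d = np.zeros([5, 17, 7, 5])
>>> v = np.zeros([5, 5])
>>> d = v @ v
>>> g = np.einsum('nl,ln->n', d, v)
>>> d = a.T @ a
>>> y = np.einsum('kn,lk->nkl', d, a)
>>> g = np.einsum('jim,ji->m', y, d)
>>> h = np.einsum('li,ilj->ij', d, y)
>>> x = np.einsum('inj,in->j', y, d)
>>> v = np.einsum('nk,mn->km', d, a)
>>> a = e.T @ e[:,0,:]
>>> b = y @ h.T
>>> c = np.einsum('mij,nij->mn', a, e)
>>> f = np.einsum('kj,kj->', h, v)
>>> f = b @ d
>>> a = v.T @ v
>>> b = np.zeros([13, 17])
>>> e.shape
(5, 17, 11)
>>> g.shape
(37,)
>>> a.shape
(37, 37)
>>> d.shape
(17, 17)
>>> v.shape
(17, 37)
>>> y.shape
(17, 17, 37)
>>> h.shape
(17, 37)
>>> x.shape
(37,)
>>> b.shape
(13, 17)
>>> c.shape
(11, 5)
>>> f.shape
(17, 17, 17)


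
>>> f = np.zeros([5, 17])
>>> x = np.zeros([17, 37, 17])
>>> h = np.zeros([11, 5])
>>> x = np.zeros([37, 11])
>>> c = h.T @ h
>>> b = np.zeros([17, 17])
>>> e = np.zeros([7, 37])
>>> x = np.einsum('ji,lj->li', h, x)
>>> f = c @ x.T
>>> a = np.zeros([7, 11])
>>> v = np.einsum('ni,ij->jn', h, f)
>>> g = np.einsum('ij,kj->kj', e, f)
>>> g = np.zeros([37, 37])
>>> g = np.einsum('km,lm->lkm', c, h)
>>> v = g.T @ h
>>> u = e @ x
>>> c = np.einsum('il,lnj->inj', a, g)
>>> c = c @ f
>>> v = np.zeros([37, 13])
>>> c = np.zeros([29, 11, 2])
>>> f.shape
(5, 37)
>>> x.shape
(37, 5)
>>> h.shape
(11, 5)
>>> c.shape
(29, 11, 2)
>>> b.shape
(17, 17)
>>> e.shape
(7, 37)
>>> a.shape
(7, 11)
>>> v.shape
(37, 13)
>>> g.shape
(11, 5, 5)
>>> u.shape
(7, 5)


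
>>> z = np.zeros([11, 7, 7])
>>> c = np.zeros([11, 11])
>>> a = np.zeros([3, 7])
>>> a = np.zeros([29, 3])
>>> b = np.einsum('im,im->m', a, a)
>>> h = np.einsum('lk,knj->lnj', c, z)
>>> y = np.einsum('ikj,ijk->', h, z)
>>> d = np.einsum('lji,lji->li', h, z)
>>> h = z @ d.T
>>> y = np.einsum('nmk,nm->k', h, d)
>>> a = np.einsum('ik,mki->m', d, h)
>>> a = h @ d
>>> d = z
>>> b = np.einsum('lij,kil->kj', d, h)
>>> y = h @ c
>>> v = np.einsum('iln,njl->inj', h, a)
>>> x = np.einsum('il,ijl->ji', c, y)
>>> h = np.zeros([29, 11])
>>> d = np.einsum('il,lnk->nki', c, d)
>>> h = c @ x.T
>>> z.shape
(11, 7, 7)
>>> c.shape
(11, 11)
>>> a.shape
(11, 7, 7)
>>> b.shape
(11, 7)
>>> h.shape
(11, 7)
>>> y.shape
(11, 7, 11)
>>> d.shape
(7, 7, 11)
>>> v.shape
(11, 11, 7)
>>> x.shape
(7, 11)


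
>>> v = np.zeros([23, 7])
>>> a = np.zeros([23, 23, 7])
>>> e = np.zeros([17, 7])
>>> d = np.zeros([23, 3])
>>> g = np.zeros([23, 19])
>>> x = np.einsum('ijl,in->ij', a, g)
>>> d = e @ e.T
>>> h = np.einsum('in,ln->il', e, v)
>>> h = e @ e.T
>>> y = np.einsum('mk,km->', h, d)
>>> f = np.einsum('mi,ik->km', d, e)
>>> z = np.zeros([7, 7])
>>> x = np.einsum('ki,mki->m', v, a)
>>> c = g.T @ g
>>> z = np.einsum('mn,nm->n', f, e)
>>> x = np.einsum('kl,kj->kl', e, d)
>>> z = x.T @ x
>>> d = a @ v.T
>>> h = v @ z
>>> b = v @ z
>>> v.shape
(23, 7)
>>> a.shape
(23, 23, 7)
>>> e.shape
(17, 7)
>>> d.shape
(23, 23, 23)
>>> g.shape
(23, 19)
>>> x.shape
(17, 7)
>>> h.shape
(23, 7)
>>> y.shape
()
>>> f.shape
(7, 17)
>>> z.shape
(7, 7)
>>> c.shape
(19, 19)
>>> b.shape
(23, 7)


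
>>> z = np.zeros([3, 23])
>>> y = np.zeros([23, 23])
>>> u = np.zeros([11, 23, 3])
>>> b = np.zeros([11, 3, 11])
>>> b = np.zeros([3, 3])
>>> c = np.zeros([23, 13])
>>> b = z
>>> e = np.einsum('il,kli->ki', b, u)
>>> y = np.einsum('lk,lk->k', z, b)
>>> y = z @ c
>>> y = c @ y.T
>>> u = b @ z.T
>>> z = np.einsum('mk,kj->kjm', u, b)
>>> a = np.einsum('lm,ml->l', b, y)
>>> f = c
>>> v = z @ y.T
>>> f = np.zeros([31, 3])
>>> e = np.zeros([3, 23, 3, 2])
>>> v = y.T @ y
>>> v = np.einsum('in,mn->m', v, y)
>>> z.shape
(3, 23, 3)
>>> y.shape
(23, 3)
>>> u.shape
(3, 3)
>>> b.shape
(3, 23)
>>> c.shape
(23, 13)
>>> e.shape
(3, 23, 3, 2)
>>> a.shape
(3,)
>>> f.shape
(31, 3)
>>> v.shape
(23,)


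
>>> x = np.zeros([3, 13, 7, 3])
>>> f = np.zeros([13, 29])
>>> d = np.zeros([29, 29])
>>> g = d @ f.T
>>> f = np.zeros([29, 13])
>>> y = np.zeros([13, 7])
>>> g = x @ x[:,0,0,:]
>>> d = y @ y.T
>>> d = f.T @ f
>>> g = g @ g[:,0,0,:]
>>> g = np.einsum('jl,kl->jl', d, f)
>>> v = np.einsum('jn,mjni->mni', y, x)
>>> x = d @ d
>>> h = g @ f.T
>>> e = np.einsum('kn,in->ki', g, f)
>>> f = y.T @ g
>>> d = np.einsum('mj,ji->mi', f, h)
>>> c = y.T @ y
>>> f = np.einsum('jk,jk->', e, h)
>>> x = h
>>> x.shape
(13, 29)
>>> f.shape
()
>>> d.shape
(7, 29)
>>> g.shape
(13, 13)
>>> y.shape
(13, 7)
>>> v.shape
(3, 7, 3)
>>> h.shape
(13, 29)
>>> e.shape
(13, 29)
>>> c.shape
(7, 7)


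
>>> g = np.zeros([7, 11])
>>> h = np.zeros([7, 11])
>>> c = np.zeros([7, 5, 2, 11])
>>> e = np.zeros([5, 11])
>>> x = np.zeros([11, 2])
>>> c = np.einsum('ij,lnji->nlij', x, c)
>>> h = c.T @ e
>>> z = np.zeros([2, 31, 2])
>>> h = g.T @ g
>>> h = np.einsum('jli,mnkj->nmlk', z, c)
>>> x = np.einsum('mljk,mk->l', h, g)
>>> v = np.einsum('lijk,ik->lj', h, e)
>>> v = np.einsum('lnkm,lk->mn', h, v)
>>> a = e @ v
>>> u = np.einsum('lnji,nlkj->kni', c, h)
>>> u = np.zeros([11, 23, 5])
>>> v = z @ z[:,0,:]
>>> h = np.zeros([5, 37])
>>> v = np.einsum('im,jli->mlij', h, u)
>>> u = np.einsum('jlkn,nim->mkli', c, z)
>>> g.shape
(7, 11)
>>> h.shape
(5, 37)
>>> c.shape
(5, 7, 11, 2)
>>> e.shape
(5, 11)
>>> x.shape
(5,)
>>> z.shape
(2, 31, 2)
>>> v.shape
(37, 23, 5, 11)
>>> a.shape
(5, 5)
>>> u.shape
(2, 11, 7, 31)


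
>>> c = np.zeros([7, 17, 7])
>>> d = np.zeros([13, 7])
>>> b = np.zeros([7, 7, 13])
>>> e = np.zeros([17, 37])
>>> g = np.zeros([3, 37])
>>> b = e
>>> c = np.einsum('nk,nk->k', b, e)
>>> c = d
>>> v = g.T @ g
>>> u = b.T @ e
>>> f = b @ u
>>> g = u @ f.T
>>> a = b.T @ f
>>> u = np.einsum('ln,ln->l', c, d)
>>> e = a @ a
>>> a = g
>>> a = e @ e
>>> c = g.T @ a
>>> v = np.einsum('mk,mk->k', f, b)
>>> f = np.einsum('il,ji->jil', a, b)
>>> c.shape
(17, 37)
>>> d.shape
(13, 7)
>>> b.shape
(17, 37)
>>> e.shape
(37, 37)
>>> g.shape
(37, 17)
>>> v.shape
(37,)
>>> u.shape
(13,)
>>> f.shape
(17, 37, 37)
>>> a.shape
(37, 37)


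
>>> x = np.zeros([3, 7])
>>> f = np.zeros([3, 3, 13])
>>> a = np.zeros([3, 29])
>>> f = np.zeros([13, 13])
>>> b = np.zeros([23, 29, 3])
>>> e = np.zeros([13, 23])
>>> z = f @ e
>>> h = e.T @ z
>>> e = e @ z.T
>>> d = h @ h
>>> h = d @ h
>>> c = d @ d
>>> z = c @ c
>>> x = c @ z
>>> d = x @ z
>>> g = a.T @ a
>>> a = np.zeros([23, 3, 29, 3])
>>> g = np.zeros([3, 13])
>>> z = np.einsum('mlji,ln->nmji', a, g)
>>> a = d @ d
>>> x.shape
(23, 23)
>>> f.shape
(13, 13)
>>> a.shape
(23, 23)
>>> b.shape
(23, 29, 3)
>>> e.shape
(13, 13)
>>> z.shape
(13, 23, 29, 3)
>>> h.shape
(23, 23)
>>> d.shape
(23, 23)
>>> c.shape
(23, 23)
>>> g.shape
(3, 13)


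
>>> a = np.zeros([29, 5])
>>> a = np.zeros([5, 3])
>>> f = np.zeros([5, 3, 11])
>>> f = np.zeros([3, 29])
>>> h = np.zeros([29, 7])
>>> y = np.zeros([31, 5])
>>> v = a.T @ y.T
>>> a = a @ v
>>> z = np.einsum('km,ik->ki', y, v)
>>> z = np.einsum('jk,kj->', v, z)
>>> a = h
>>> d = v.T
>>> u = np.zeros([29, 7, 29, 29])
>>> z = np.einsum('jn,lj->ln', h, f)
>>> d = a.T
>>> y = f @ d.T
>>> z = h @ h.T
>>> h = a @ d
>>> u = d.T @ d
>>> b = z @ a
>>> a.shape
(29, 7)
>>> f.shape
(3, 29)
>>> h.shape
(29, 29)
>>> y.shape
(3, 7)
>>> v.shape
(3, 31)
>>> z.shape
(29, 29)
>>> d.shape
(7, 29)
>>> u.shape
(29, 29)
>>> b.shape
(29, 7)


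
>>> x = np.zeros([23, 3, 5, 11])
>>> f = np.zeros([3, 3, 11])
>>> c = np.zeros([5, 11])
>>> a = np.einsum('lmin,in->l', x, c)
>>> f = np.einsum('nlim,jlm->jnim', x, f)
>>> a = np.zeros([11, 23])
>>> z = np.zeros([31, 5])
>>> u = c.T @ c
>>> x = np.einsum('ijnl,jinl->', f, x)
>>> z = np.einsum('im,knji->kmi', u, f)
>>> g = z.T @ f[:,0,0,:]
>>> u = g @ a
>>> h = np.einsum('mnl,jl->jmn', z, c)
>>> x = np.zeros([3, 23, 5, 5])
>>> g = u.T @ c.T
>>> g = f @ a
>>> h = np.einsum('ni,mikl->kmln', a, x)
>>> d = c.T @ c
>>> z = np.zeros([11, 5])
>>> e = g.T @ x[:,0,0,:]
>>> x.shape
(3, 23, 5, 5)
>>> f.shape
(3, 23, 5, 11)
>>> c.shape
(5, 11)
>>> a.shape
(11, 23)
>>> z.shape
(11, 5)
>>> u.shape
(11, 11, 23)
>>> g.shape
(3, 23, 5, 23)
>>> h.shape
(5, 3, 5, 11)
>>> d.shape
(11, 11)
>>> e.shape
(23, 5, 23, 5)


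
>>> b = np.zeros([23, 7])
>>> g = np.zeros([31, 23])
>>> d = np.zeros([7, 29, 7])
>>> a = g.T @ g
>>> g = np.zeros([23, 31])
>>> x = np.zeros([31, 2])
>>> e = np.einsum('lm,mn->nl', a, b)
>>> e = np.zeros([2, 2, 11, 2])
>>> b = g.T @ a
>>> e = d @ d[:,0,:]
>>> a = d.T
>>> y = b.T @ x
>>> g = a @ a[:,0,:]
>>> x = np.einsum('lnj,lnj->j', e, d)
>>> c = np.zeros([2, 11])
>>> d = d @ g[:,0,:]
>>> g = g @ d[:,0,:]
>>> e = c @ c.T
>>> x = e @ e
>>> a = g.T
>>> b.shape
(31, 23)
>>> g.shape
(7, 29, 7)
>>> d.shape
(7, 29, 7)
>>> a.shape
(7, 29, 7)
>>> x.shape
(2, 2)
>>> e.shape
(2, 2)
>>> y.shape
(23, 2)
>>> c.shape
(2, 11)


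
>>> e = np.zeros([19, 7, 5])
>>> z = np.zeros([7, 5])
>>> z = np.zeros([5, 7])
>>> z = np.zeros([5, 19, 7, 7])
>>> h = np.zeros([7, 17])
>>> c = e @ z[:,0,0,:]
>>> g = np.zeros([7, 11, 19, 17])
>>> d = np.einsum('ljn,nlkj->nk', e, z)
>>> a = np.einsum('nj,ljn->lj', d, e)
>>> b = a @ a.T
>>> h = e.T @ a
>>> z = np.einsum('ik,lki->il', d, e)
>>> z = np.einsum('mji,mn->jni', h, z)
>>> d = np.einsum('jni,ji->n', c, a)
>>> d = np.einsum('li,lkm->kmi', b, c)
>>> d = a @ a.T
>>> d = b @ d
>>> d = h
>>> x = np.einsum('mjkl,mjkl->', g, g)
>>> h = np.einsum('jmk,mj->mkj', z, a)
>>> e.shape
(19, 7, 5)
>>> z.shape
(7, 19, 7)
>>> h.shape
(19, 7, 7)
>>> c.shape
(19, 7, 7)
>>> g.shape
(7, 11, 19, 17)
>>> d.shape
(5, 7, 7)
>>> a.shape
(19, 7)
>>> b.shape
(19, 19)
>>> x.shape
()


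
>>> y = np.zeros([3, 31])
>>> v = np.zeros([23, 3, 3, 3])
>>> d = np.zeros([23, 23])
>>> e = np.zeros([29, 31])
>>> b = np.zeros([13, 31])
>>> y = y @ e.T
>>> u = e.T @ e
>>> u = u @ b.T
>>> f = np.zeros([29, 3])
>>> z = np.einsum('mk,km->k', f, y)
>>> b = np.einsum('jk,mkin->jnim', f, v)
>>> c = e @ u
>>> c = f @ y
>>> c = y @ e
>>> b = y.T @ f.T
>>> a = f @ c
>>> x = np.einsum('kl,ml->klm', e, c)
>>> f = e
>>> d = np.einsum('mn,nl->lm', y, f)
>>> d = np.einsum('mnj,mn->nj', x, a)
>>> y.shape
(3, 29)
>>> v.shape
(23, 3, 3, 3)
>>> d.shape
(31, 3)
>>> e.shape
(29, 31)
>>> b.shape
(29, 29)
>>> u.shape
(31, 13)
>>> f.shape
(29, 31)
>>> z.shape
(3,)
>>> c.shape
(3, 31)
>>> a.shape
(29, 31)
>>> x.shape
(29, 31, 3)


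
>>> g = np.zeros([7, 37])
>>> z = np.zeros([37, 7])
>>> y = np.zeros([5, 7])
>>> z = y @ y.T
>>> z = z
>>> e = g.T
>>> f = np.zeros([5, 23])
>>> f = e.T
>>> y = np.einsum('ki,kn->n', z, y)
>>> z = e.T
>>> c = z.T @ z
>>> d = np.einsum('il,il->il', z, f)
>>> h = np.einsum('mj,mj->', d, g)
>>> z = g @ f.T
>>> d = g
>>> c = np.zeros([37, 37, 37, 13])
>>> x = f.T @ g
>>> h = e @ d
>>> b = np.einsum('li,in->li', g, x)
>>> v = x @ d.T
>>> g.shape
(7, 37)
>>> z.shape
(7, 7)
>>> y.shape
(7,)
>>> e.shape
(37, 7)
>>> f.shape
(7, 37)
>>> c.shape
(37, 37, 37, 13)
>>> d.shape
(7, 37)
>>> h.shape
(37, 37)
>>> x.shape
(37, 37)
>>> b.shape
(7, 37)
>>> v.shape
(37, 7)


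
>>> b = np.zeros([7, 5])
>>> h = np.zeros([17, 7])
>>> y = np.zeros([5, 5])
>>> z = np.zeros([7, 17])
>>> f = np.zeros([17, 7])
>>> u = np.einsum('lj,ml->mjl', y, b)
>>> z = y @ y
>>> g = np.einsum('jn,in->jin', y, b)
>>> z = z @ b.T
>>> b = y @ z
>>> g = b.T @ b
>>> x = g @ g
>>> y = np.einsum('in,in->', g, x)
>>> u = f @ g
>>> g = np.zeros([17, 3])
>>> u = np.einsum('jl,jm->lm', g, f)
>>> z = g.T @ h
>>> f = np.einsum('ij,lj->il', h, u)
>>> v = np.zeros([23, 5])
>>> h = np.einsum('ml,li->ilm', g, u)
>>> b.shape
(5, 7)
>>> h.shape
(7, 3, 17)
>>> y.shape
()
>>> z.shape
(3, 7)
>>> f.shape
(17, 3)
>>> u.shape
(3, 7)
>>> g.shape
(17, 3)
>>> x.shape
(7, 7)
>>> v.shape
(23, 5)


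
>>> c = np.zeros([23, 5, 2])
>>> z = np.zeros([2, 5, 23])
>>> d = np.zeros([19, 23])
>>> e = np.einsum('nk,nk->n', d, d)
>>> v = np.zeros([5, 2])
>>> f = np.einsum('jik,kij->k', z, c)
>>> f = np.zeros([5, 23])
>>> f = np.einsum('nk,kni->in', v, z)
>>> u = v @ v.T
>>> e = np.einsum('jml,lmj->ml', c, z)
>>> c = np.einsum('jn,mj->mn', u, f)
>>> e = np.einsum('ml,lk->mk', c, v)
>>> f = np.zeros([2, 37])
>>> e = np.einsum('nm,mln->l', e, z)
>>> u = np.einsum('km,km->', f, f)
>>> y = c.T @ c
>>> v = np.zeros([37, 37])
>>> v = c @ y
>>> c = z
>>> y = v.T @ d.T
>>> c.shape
(2, 5, 23)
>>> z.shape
(2, 5, 23)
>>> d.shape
(19, 23)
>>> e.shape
(5,)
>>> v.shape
(23, 5)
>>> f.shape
(2, 37)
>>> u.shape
()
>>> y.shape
(5, 19)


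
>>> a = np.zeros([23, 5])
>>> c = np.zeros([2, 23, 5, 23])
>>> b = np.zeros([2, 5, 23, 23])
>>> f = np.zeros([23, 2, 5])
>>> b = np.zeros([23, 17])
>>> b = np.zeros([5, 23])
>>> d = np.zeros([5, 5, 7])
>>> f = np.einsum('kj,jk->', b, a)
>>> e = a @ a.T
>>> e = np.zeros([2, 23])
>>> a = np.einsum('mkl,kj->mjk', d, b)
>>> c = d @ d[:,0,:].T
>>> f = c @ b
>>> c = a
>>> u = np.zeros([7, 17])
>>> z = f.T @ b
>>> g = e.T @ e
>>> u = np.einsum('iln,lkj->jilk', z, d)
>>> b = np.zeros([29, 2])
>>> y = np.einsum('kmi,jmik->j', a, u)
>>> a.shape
(5, 23, 5)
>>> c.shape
(5, 23, 5)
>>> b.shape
(29, 2)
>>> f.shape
(5, 5, 23)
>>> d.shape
(5, 5, 7)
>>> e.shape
(2, 23)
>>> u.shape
(7, 23, 5, 5)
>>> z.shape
(23, 5, 23)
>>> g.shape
(23, 23)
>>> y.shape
(7,)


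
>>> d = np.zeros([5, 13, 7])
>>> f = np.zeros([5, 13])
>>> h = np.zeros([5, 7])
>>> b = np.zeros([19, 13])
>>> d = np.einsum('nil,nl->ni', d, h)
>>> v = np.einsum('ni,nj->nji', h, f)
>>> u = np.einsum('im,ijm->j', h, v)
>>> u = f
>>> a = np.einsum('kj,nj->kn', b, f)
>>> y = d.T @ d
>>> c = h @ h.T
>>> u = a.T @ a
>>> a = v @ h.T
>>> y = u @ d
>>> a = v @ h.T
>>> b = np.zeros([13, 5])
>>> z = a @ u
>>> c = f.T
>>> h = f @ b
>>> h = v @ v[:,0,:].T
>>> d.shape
(5, 13)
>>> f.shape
(5, 13)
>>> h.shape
(5, 13, 5)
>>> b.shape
(13, 5)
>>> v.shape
(5, 13, 7)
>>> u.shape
(5, 5)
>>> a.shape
(5, 13, 5)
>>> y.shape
(5, 13)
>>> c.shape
(13, 5)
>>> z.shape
(5, 13, 5)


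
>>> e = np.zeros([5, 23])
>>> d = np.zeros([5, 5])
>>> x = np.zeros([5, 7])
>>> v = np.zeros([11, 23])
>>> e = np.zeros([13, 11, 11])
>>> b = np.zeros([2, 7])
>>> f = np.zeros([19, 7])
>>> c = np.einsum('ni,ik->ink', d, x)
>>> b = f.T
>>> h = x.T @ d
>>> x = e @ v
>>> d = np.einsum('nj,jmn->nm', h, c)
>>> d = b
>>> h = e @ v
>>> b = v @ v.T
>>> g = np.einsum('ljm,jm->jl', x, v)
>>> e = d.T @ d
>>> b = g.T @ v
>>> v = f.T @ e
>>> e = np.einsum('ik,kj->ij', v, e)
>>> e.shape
(7, 19)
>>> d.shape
(7, 19)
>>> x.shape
(13, 11, 23)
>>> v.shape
(7, 19)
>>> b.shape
(13, 23)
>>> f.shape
(19, 7)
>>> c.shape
(5, 5, 7)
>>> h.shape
(13, 11, 23)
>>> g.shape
(11, 13)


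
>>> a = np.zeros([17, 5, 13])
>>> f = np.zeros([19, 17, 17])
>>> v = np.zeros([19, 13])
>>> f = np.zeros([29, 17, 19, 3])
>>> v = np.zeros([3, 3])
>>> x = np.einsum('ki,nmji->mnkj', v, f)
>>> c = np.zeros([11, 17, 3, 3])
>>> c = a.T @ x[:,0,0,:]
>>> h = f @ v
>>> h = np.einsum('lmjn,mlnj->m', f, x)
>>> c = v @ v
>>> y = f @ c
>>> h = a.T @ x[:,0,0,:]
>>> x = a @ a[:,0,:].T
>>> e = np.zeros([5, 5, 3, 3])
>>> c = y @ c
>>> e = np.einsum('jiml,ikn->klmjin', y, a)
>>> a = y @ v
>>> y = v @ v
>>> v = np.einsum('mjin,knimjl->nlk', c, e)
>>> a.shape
(29, 17, 19, 3)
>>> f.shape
(29, 17, 19, 3)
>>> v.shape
(3, 13, 5)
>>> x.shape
(17, 5, 17)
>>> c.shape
(29, 17, 19, 3)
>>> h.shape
(13, 5, 19)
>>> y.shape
(3, 3)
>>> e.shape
(5, 3, 19, 29, 17, 13)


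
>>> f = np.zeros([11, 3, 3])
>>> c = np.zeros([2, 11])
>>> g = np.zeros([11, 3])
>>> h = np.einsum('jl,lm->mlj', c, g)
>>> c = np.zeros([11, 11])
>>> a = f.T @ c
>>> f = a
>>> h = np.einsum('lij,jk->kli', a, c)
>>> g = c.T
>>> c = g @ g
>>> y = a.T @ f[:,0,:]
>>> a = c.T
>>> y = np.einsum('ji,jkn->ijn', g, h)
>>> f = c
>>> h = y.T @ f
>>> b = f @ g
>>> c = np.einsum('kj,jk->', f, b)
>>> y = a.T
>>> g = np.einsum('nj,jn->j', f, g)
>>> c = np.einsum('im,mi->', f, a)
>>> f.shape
(11, 11)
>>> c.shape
()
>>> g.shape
(11,)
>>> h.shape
(3, 11, 11)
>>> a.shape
(11, 11)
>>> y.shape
(11, 11)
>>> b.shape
(11, 11)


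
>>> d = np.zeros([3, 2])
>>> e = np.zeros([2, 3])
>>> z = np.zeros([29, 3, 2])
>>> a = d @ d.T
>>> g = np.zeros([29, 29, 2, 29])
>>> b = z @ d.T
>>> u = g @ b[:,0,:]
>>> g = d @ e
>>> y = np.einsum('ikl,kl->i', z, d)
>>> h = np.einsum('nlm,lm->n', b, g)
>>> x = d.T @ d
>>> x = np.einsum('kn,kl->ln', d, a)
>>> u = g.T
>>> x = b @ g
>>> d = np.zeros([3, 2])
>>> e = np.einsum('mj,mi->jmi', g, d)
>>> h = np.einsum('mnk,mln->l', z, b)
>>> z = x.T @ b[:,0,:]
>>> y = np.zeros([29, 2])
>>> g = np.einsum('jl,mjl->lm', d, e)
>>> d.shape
(3, 2)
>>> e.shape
(3, 3, 2)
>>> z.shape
(3, 3, 3)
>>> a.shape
(3, 3)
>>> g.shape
(2, 3)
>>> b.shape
(29, 3, 3)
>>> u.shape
(3, 3)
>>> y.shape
(29, 2)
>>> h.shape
(3,)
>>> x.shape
(29, 3, 3)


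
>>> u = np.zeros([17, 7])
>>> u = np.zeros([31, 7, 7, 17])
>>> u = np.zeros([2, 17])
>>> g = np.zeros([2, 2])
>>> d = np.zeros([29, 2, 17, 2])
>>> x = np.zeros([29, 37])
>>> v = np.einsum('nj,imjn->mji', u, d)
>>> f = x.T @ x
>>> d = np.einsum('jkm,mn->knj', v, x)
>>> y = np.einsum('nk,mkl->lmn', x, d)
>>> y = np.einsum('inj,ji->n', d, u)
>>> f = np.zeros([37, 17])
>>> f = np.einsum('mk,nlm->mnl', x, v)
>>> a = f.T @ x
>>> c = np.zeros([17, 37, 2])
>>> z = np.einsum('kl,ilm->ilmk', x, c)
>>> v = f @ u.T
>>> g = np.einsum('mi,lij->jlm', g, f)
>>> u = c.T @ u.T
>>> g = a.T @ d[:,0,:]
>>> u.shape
(2, 37, 2)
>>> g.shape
(37, 2, 2)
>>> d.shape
(17, 37, 2)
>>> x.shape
(29, 37)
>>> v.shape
(29, 2, 2)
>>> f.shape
(29, 2, 17)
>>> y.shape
(37,)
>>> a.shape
(17, 2, 37)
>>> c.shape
(17, 37, 2)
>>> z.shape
(17, 37, 2, 29)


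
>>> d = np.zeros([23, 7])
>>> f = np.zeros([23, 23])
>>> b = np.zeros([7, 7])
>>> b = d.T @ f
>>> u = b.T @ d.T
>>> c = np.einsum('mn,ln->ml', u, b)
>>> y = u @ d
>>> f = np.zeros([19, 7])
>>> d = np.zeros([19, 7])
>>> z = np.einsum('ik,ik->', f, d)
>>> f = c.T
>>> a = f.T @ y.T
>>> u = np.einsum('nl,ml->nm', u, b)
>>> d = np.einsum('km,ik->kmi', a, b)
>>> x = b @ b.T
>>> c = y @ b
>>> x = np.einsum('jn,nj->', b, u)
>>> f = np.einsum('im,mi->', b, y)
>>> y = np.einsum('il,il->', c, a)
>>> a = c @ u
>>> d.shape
(23, 23, 7)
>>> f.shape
()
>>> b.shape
(7, 23)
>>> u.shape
(23, 7)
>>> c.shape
(23, 23)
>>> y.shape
()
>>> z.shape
()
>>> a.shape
(23, 7)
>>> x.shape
()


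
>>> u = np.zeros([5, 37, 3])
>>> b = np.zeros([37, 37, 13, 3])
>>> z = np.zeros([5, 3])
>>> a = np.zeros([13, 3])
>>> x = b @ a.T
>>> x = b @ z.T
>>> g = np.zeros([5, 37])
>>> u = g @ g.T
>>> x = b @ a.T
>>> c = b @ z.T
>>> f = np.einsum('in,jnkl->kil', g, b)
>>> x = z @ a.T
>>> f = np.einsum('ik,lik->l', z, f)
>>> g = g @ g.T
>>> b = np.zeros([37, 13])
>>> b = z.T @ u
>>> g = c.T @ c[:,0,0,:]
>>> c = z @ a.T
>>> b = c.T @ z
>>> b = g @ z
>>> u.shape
(5, 5)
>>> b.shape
(5, 13, 37, 3)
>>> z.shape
(5, 3)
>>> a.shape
(13, 3)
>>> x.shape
(5, 13)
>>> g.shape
(5, 13, 37, 5)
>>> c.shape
(5, 13)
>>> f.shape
(13,)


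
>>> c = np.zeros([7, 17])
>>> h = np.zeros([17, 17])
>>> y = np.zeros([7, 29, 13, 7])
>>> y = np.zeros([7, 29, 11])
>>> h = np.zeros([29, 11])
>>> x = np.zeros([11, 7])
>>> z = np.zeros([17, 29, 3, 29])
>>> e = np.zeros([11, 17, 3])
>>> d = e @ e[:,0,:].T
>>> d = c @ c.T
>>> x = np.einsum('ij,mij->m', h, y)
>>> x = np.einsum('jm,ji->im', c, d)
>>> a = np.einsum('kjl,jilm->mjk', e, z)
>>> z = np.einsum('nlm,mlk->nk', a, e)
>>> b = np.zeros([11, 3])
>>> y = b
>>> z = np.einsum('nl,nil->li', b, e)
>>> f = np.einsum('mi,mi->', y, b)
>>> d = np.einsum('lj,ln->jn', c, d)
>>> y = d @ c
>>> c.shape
(7, 17)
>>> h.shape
(29, 11)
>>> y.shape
(17, 17)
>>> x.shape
(7, 17)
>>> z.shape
(3, 17)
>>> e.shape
(11, 17, 3)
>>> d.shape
(17, 7)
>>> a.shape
(29, 17, 11)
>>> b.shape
(11, 3)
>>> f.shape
()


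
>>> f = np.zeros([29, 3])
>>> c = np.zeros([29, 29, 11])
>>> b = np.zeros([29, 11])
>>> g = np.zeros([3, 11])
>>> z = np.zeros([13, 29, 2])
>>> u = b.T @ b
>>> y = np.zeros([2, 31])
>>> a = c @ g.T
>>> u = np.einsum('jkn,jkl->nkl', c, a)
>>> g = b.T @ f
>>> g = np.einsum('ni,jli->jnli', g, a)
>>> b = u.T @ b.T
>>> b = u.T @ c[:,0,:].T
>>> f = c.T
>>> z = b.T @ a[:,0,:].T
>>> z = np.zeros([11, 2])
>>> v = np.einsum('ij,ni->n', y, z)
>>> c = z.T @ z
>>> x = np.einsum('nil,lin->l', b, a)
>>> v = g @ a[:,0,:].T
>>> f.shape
(11, 29, 29)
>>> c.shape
(2, 2)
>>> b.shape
(3, 29, 29)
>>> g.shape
(29, 11, 29, 3)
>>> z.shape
(11, 2)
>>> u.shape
(11, 29, 3)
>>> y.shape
(2, 31)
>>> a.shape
(29, 29, 3)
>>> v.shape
(29, 11, 29, 29)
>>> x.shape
(29,)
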